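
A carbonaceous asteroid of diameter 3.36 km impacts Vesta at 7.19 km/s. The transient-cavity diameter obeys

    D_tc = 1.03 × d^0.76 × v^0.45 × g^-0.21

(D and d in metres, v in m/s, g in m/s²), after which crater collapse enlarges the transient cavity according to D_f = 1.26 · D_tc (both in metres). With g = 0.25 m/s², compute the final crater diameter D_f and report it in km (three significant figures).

In SI: d = 3360 m, v = 7190 m/s.
d^0.76 = 3360^0.76 = 478.6
v^0.45 = 7190^0.45 = 54.39
g^-0.21 = 0.25^-0.21 = 1.338
D_tc = 1.03 × 478.6 × 54.39 × 1.338 = 35870 m
D_f = 1.26 × 35870 = 45196 m
     = 45.20 km

D_f ≈ 45.2 km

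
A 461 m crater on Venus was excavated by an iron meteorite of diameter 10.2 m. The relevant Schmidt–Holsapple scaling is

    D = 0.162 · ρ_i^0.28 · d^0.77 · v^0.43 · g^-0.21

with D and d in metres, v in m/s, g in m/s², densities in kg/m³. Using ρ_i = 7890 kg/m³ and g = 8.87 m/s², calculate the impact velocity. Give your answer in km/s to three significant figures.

v ≈ 14.2 km/s

Rearranging for v: v = [D / (0.162 · 7890^0.28 · 10.2^0.77 · 8.87^-0.21)]^(1/0.43).
7890^0.28 = 12.34
10.2^0.77 = 5.979
8.87^-0.21 = 0.6323
Denominator = 0.162 × 12.34 × 5.979 × 0.6323 = 7.558
D / 7.558 = 461 / 7.558 = 60.99
v = 60.99^(1/0.43) = 60.99^2.3256 = 14184 m/s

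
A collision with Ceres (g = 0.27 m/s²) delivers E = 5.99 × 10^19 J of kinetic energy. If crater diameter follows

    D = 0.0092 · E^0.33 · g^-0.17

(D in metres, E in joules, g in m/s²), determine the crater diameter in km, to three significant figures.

D ≈ 38.6 km

E^0.33 = (5.99 × 10^19)^0.33 = 3.362 × 10^6
g^-0.17 = 0.27^-0.17 = 1.249
D = 0.0092 × 3.362 × 10^6 × 1.249 = 38632 m
   = 38.63 km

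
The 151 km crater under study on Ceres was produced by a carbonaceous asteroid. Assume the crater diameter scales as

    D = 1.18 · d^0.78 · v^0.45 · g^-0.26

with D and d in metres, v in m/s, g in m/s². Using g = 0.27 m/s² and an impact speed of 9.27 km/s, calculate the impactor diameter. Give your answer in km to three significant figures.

d ≈ 11.7 km

Rearranging for d: d = [D / (1.18 · 9270^0.45 · 0.27^-0.26)]^(1/0.78).
D = 151000 m.
9270^0.45 = 60.98
0.27^-0.26 = 1.406
Denominator = 1.18 × 60.98 × 1.406 = 101.2
D / 101.2 = 151000 / 101.2 = 1492
d = 1492^(1/0.78) = 1492^1.2821 = 11724 m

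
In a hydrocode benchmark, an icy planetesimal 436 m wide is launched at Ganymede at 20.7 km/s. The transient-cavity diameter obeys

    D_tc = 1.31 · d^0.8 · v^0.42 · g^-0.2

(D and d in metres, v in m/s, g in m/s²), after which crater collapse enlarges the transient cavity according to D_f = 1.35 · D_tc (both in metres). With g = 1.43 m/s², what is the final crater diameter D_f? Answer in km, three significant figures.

v = 20700 m/s.
d^0.8 = 436^0.8 = 129.3
v^0.42 = 20700^0.42 = 64.97
g^-0.2 = 1.43^-0.2 = 0.9310
D_tc = 1.31 × 129.3 × 64.97 × 0.9310 = 10250 m
D_f = 1.35 × 10250 = 13838 m
     = 13.84 km

D_f ≈ 13.8 km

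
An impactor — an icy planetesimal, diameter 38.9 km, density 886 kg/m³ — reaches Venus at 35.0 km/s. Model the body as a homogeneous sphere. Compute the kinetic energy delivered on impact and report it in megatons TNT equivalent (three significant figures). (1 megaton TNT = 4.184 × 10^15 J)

E ≈ 4.00 × 10^9 Mt TNT

d = 38900 m; v = 35000 m/s.
Mass m = (π/6) ρ d³ = (π/6) × 886 × (38900)³ = 2.731 × 10^16 kg
E = ½ m v² = 0.5 × 2.731 × 10^16 × (35000)² = 1.673 × 10^25 J
   = 1.673 × 10^25 / 4.184×10^15 = 3.999 × 10^9 Mt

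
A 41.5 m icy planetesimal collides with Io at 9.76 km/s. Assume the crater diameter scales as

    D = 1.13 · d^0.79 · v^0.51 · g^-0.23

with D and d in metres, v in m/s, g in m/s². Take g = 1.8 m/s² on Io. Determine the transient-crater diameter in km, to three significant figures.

D ≈ 2.03 km

In SI units: v = 9760 m/s.
d^0.79 = 41.5^0.79 = 18.98
v^0.51 = 9760^0.51 = 108.3
g^-0.23 = 1.8^-0.23 = 0.8735
D = 1.13 × 18.98 × 108.3 × 0.8735 = 2029 m
   = 2.029 km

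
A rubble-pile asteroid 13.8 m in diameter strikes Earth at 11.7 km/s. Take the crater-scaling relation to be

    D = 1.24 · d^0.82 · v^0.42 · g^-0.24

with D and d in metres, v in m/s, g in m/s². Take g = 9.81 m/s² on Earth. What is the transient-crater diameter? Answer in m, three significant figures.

D ≈ 315 m

In SI units: v = 11700 m/s.
d^0.82 = 13.8^0.82 = 8.604
v^0.42 = 11700^0.42 = 51.13
g^-0.24 = 9.81^-0.24 = 0.5781
D = 1.24 × 8.604 × 51.13 × 0.5781 = 315.4 m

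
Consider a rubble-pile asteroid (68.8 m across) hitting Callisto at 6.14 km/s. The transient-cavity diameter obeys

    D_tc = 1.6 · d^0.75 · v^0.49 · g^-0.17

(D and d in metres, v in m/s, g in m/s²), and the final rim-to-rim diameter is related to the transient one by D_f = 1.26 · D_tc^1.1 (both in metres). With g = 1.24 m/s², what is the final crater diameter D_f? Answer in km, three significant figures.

v = 6140 m/s.
d^0.75 = 68.8^0.75 = 23.89
v^0.49 = 6140^0.49 = 71.81
g^-0.17 = 1.24^-0.17 = 0.9641
D_tc = 1.6 × 23.89 × 71.81 × 0.9641 = 2646 m
D_f = 1.26 × (2646)^1.1 = 7332 m
     = 7.332 km

D_f ≈ 7.33 km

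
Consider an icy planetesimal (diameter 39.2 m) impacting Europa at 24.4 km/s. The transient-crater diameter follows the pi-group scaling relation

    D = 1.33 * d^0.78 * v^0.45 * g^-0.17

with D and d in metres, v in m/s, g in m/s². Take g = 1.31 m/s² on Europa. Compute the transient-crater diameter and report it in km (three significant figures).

D ≈ 2.09 km

In SI units: v = 24400 m/s.
d^0.78 = 39.2^0.78 = 17.49
v^0.45 = 24400^0.45 = 94.26
g^-0.17 = 1.31^-0.17 = 0.9551
D = 1.33 × 17.49 × 94.26 × 0.9551 = 2094 m
   = 2.094 km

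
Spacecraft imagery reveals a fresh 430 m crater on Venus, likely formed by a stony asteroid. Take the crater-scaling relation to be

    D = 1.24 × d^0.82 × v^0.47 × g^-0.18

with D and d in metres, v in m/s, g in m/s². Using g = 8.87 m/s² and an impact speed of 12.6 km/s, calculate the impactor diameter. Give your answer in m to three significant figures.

d ≈ 9.03 m

Rearranging for d: d = [D / (1.24 · 12600^0.47 · 8.87^-0.18)]^(1/0.82).
12600^0.47 = 84.56
8.87^-0.18 = 0.6751
Denominator = 1.24 × 84.56 × 0.6751 = 70.79
D / 70.79 = 430 / 70.79 = 6.074
d = 6.074^(1/0.82) = 6.074^1.2195 = 9.025 m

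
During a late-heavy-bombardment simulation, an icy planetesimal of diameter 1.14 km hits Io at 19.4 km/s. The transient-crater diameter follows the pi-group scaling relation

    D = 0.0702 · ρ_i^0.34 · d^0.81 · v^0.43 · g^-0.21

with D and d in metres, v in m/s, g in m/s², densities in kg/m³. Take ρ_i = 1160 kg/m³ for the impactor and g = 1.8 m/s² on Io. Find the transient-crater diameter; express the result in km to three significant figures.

D ≈ 14.3 km

In SI units: d = 1140 m, v = 19400 m/s.
ρ_i^0.34 = 1160^0.34 = 11.01
d^0.81 = 1140^0.81 = 299.3
v^0.43 = 19400^0.43 = 69.78
g^-0.21 = 1.8^-0.21 = 0.8839
D = 0.0702 × 11.01 × 299.3 × 69.78 × 0.8839 = 14268 m
   = 14.27 km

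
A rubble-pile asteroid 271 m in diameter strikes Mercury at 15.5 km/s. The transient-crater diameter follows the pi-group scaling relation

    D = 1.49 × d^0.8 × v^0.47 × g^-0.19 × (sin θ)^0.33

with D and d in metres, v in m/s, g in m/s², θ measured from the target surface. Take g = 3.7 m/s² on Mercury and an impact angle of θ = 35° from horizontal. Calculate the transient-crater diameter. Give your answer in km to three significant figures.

In SI units: v = 15500 m/s.
d^0.8 = 271^0.8 = 88.38
v^0.47 = 15500^0.47 = 93.21
g^-0.19 = 3.7^-0.19 = 0.7799
(sin 35°)^0.33 = 0.5736^0.33 = 0.8324
D = 1.49 × 88.38 × 93.21 × 0.7799 × 0.8324 = 7968 m
   = 7.968 km

D ≈ 7.97 km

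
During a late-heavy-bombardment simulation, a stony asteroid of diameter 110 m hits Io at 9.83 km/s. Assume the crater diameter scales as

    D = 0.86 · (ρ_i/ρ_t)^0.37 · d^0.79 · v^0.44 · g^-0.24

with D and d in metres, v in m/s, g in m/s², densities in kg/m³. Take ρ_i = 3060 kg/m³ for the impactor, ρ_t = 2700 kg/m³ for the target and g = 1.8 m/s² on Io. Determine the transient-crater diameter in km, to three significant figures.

In SI units: v = 9830 m/s.
(ρ_i/ρ_t)^0.37 = (3060/2700)^0.37 = 1.047
d^0.79 = 110^0.79 = 40.99
v^0.44 = 9830^0.44 = 57.11
g^-0.24 = 1.8^-0.24 = 0.8684
D = 0.86 × 1.047 × 40.99 × 57.11 × 0.8684 = 1830 m
   = 1.830 km

D ≈ 1.83 km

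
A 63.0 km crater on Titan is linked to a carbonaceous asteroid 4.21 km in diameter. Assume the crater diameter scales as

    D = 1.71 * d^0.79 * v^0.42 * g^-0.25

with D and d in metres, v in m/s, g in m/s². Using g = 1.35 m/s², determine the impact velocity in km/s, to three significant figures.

Rearranging for v: v = [D / (1.71 · 4210^0.79 · 1.35^-0.25)]^(1/0.42).
D = 63000 m.
4210^0.79 = 729.8
1.35^-0.25 = 0.9277
Denominator = 1.71 × 729.8 × 0.9277 = 1158
D / 1158 = 63000 / 1158 = 54.40
v = 54.40^(1/0.42) = 54.40^2.381 = 13566 m/s

v ≈ 13.6 km/s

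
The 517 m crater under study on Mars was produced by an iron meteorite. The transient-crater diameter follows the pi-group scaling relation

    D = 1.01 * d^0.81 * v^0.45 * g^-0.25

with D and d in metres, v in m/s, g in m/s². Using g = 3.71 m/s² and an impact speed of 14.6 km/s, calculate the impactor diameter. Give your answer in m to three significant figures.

d ≈ 16.1 m

Rearranging for d: d = [D / (1.01 · 14600^0.45 · 3.71^-0.25)]^(1/0.81).
14600^0.45 = 74.81
3.71^-0.25 = 0.7205
Denominator = 1.01 × 74.81 × 0.7205 = 54.44
D / 54.44 = 517 / 54.44 = 9.497
d = 9.497^(1/0.81) = 9.497^1.2346 = 16.10 m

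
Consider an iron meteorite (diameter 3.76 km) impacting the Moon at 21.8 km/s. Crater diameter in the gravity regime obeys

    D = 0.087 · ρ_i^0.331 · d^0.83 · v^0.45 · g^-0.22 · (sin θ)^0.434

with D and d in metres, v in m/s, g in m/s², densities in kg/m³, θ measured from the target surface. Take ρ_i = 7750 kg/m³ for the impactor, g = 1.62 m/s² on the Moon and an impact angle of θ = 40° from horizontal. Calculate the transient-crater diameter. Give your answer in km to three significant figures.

D ≈ 104 km

In SI units: d = 3760 m, v = 21800 m/s.
ρ_i^0.331 = 7750^0.331 = 19.38
d^0.83 = 3760^0.83 = 927.7
v^0.45 = 21800^0.45 = 89.60
g^-0.22 = 1.62^-0.22 = 0.8993
(sin 40°)^0.434 = 0.6428^0.434 = 0.8255
D = 0.087 × 19.38 × 927.7 × 89.60 × 0.8993 × 0.8255 = 1.040 × 10^5 m
   = 104.0 km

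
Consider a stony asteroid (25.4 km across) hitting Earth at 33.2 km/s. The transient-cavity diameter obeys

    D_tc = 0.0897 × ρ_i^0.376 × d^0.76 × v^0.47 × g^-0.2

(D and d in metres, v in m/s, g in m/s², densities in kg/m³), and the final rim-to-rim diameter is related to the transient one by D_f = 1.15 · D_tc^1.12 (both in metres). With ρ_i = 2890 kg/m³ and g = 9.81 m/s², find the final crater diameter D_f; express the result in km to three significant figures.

In SI: d = 25400 m, v = 33200 m/s.
ρ_i^0.376 = 2890^0.376 = 20.01
d^0.76 = 25400^0.76 = 2227
v^0.47 = 33200^0.47 = 133.3
g^-0.2 = 9.81^-0.2 = 0.6334
D_tc = 0.0897 × 20.01 × 2227 × 133.3 × 0.6334 = 3.375 × 10^5 m
D_f = 1.15 × (3.375 × 10^5)^1.12 = 1.788 × 10^6 m
     = 1788 km

D_f ≈ 1790 km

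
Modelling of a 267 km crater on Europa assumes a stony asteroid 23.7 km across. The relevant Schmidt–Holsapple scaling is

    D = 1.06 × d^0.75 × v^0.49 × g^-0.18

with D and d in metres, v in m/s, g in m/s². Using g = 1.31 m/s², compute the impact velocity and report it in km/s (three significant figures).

v ≈ 23.4 km/s

Rearranging for v: v = [D / (1.06 · 23700^0.75 · 1.31^-0.18)]^(1/0.49).
D = 267000 m.
23700^0.75 = 1910
1.31^-0.18 = 0.9526
Denominator = 1.06 × 1910 × 0.9526 = 1929
D / 1929 = 267000 / 1929 = 138.4
v = 138.4^(1/0.49) = 138.4^2.0408 = 23422 m/s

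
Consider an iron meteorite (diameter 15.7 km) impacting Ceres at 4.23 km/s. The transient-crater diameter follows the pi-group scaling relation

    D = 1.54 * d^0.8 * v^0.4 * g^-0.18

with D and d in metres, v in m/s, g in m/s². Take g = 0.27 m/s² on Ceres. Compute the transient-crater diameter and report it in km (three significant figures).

D ≈ 125 km

In SI units: d = 15700 m, v = 4230 m/s.
d^0.8 = 15700^0.8 = 2274
v^0.4 = 4230^0.4 = 28.22
g^-0.18 = 0.27^-0.18 = 1.266
D = 1.54 × 2274 × 28.22 × 1.266 = 1.251 × 10^5 m
   = 125.1 km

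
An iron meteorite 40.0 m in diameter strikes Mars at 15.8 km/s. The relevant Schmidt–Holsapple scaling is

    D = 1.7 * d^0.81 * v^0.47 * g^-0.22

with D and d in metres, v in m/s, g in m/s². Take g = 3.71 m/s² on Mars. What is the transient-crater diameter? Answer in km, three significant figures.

D ≈ 2.38 km

In SI units: v = 15800 m/s.
d^0.81 = 40^0.81 = 19.85
v^0.47 = 15800^0.47 = 94.05
g^-0.22 = 3.71^-0.22 = 0.7494
D = 1.7 × 19.85 × 94.05 × 0.7494 = 2378 m
   = 2.378 km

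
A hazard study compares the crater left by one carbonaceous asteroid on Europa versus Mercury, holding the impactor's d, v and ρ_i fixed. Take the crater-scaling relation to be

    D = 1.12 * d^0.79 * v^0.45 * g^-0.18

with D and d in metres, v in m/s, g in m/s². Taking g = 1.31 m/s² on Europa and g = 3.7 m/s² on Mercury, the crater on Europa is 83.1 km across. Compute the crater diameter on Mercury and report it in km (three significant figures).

All impactor-dependent factors cancel in the ratio, leaving D_Mercury/D_Europa = (g_Mercury/g_Europa)^-0.18.
(3.7/1.31)^-0.18 = 2.824^-0.18 = 0.8296
D_Mercury = 0.8296 × 83.1 km = 68.9 km

D ≈ 68.9 km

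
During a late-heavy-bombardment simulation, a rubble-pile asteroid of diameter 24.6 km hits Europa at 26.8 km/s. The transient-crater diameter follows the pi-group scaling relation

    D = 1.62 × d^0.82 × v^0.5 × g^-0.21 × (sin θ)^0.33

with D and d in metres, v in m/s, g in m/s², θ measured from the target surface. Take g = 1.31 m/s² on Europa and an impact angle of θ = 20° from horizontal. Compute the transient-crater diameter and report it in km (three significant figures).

In SI units: d = 24600 m, v = 26800 m/s.
d^0.82 = 24600^0.82 = 3986
v^0.5 = 26800^0.5 = 163.7
g^-0.21 = 1.31^-0.21 = 0.9449
(sin 20°)^0.33 = 0.3420^0.33 = 0.7018
D = 1.62 × 3986 × 163.7 × 0.9449 × 0.7018 = 7.010 × 10^5 m
   = 701.0 km

D ≈ 701 km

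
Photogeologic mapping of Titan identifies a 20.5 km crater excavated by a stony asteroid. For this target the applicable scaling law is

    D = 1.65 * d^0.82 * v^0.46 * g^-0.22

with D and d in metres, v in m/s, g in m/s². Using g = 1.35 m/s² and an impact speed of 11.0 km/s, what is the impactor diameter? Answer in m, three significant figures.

Rearranging for d: d = [D / (1.65 · 11000^0.46 · 1.35^-0.22)]^(1/0.82).
D = 20500 m.
11000^0.46 = 72.28
1.35^-0.22 = 0.9361
Denominator = 1.65 × 72.28 × 0.9361 = 111.6
D / 111.6 = 20500 / 111.6 = 183.7
d = 183.7^(1/0.82) = 183.7^1.2195 = 576.9 m

d ≈ 577 m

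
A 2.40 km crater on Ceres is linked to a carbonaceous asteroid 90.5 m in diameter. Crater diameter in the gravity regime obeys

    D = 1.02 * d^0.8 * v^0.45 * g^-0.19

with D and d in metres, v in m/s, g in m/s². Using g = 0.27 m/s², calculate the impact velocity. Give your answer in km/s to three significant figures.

Rearranging for v: v = [D / (1.02 · 90.5^0.8 · 0.27^-0.19)]^(1/0.45).
D = 2400 m.
90.5^0.8 = 36.76
0.27^-0.19 = 1.282
Denominator = 1.02 × 36.76 × 1.282 = 48.07
D / 48.07 = 2400 / 48.07 = 49.93
v = 49.93^(1/0.45) = 49.93^2.2222 = 5944 m/s

v ≈ 5.94 km/s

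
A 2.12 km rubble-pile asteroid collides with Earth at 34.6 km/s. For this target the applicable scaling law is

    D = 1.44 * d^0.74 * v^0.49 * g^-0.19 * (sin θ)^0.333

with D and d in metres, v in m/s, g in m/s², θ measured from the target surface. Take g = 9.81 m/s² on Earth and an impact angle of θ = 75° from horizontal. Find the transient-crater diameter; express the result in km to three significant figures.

D ≈ 44.7 km

In SI units: d = 2120 m, v = 34600 m/s.
d^0.74 = 2120^0.74 = 289.4
v^0.49 = 34600^0.49 = 167.6
g^-0.19 = 9.81^-0.19 = 0.6480
(sin 75°)^0.333 = 0.9659^0.333 = 0.9885
D = 1.44 × 289.4 × 167.6 × 0.6480 × 0.9885 = 44739 m
   = 44.74 km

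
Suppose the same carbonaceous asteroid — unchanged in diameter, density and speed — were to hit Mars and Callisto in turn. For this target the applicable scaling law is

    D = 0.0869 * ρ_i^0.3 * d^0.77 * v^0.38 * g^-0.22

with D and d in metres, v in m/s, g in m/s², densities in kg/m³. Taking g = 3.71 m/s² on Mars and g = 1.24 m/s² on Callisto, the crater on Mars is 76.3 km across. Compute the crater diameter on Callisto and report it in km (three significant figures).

All impactor-dependent factors cancel in the ratio, leaving D_Callisto/D_Mars = (g_Callisto/g_Mars)^-0.22.
(1.24/3.71)^-0.22 = 0.3342^-0.22 = 1.273
D_Callisto = 1.273 × 76.3 km = 97.1 km

D ≈ 97.1 km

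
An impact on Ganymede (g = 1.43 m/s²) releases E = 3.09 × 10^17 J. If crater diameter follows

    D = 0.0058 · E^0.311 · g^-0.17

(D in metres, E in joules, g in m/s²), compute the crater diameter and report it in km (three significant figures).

E^0.311 = (3.09 × 10^17)^0.311 = 2.750 × 10^5
g^-0.17 = 1.43^-0.17 = 0.9410
D = 0.0058 × 2.750 × 10^5 × 0.9410 = 1501 m
   = 1.501 km

D ≈ 1.50 km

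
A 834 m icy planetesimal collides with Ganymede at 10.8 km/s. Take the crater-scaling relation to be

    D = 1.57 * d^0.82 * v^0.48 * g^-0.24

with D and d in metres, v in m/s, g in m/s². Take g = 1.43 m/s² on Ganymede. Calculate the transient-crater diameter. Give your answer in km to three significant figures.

D ≈ 30.9 km

In SI units: v = 10800 m/s.
d^0.82 = 834^0.82 = 248.5
v^0.48 = 10800^0.48 = 86.31
g^-0.24 = 1.43^-0.24 = 0.9177
D = 1.57 × 248.5 × 86.31 × 0.9177 = 30902 m
   = 30.90 km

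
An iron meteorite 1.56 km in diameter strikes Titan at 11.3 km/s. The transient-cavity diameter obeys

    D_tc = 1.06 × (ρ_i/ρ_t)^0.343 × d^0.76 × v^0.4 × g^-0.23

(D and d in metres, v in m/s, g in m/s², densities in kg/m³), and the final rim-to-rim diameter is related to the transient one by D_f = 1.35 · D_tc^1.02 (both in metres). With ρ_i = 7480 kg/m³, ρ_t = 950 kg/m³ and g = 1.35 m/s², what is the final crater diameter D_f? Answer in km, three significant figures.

In SI: d = 1560 m, v = 11300 m/s.
(ρ_i/ρ_t)^0.343 = (7480/950)^0.343 = 2.029
d^0.76 = 1560^0.76 = 267.2
v^0.4 = 11300^0.4 = 41.81
g^-0.23 = 1.35^-0.23 = 0.9333
D_tc = 1.06 × 2.029 × 267.2 × 41.81 × 0.9333 = 22420 m
D_f = 1.35 × (22420)^1.02 = 36981 m
     = 36.98 km

D_f ≈ 37.0 km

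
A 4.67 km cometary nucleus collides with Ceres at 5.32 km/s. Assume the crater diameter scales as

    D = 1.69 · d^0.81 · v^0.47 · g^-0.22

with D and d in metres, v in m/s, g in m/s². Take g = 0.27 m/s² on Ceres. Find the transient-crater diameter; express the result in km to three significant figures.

D ≈ 119 km

In SI units: d = 4670 m, v = 5320 m/s.
d^0.81 = 4670^0.81 = 937.9
v^0.47 = 5320^0.47 = 56.39
g^-0.22 = 0.27^-0.22 = 1.334
D = 1.69 × 937.9 × 56.39 × 1.334 = 1.192 × 10^5 m
   = 119.2 km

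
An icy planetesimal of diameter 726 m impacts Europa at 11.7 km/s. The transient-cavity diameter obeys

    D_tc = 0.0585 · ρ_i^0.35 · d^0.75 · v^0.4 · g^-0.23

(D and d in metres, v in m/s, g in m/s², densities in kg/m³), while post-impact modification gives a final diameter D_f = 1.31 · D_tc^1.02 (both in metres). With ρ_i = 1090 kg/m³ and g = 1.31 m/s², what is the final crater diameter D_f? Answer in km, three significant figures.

D_f ≈ 5.82 km

v = 11700 m/s.
ρ_i^0.35 = 1090^0.35 = 11.56
d^0.75 = 726^0.75 = 139.9
v^0.4 = 11700^0.4 = 42.39
g^-0.23 = 1.31^-0.23 = 0.9398
D_tc = 0.0585 × 11.56 × 139.9 × 42.39 × 0.9398 = 3769 m
D_f = 1.31 × (3769)^1.02 = 5821 m
     = 5.821 km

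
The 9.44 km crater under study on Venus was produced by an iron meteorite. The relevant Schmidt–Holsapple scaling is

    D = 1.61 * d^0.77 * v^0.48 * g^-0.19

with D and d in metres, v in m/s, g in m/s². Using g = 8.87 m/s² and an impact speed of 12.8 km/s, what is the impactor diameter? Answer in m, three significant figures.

d ≈ 369 m

Rearranging for d: d = [D / (1.61 · 12800^0.48 · 8.87^-0.19)]^(1/0.77).
D = 9440 m.
12800^0.48 = 93.64
8.87^-0.19 = 0.6605
Denominator = 1.61 × 93.64 × 0.6605 = 99.58
D / 99.58 = 9440 / 99.58 = 94.80
d = 94.80^(1/0.77) = 94.80^1.2987 = 369.2 m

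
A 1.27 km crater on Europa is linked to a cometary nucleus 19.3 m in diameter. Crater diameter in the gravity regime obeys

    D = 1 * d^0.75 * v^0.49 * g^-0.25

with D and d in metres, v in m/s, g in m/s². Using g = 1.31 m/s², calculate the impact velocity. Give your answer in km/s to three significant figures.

v ≈ 26.7 km/s

Rearranging for v: v = [D / (1 · 19.3^0.75 · 1.31^-0.25)]^(1/0.49).
D = 1270 m.
19.3^0.75 = 9.208
1.31^-0.25 = 0.9347
Denominator = 1 × 9.208 × 0.9347 = 8.607
D / 8.607 = 1270 / 8.607 = 147.6
v = 147.6^(1/0.49) = 147.6^2.0408 = 26710 m/s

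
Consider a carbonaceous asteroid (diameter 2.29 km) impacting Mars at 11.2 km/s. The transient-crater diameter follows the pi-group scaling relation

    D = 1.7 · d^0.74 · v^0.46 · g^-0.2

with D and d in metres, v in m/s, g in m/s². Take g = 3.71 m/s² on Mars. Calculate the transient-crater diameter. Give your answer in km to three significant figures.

D ≈ 29.2 km

In SI units: d = 2290 m, v = 11200 m/s.
d^0.74 = 2290^0.74 = 306.4
v^0.46 = 11200^0.46 = 72.89
g^-0.2 = 3.71^-0.2 = 0.7694
D = 1.7 × 306.4 × 72.89 × 0.7694 = 29212 m
   = 29.21 km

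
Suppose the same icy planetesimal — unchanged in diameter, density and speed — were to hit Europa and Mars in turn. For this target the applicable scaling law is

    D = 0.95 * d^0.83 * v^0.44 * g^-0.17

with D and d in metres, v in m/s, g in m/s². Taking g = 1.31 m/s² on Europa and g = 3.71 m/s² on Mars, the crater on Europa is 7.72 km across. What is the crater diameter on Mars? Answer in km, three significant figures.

All impactor-dependent factors cancel in the ratio, leaving D_Mars/D_Europa = (g_Mars/g_Europa)^-0.17.
(3.71/1.31)^-0.17 = 2.832^-0.17 = 0.8378
D_Mars = 0.8378 × 7.72 km = 6.47 km

D ≈ 6.47 km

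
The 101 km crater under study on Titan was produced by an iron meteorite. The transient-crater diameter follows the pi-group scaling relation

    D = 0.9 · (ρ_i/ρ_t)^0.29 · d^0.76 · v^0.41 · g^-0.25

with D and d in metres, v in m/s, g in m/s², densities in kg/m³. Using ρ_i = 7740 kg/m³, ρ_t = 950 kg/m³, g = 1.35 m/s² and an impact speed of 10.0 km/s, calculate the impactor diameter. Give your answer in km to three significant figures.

d ≈ 15.2 km

Rearranging for d: d = [D / (0.9 · (7740/950)^0.29 · 10000^0.41 · 1.35^-0.25)]^(1/0.76).
D = 101000 m.
(7740/950)^0.29 = 1.837
10000^0.41 = 43.65
1.35^-0.25 = 0.9277
Denominator = 0.9 × 1.837 × 43.65 × 0.9277 = 66.95
D / 66.95 = 101000 / 66.95 = 1509
d = 1509^(1/0.76) = 1509^1.3158 = 15224 m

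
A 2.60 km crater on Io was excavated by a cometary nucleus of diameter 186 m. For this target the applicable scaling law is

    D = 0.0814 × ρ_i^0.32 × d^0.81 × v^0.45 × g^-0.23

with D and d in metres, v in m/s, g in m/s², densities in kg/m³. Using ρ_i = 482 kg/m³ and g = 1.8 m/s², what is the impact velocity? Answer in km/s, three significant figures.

v ≈ 14.0 km/s

Rearranging for v: v = [D / (0.0814 · 482^0.32 · 186^0.81 · 1.8^-0.23)]^(1/0.45).
D = 2600 m.
482^0.32 = 7.221
186^0.81 = 68.91
1.8^-0.23 = 0.8735
Denominator = 0.0814 × 7.221 × 68.91 × 0.8735 = 35.38
D / 35.38 = 2600 / 35.38 = 73.49
v = 73.49^(1/0.45) = 73.49^2.2222 = 14032 m/s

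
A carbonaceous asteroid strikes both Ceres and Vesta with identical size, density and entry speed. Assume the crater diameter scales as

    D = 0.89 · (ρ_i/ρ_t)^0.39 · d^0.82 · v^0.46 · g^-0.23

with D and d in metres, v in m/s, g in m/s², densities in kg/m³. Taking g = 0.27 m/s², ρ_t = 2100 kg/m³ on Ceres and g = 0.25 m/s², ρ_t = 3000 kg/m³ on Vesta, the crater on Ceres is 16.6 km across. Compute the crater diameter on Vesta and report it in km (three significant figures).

D ≈ 14.7 km

The impactor-only factors (d, v, ρ_i) cancel in the ratio, leaving D_Vesta/D_Ceres = (g_Vesta/g_Ceres)^-0.23 · (ρ_t,Ceres/ρ_t,Vesta)^0.39.
(0.25/0.27)^-0.23 = 0.9259^-0.23 = 1.018
(2100/3000)^0.39 = 0.7000^0.39 = 0.8701
Ratio = 1.018 × 0.8701 = 0.8858
D_Vesta = 0.8858 × 16.6 km = 14.7 km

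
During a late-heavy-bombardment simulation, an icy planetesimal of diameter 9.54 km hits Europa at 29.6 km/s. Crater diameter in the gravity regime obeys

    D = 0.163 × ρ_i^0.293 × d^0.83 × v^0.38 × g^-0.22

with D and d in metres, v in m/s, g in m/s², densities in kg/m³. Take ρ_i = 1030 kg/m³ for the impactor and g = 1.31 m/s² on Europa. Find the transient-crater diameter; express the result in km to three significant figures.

In SI units: d = 9540 m, v = 29600 m/s.
ρ_i^0.293 = 1030^0.293 = 7.634
d^0.83 = 9540^0.83 = 2009
v^0.38 = 29600^0.38 = 50.01
g^-0.22 = 1.31^-0.22 = 0.9423
D = 0.163 × 7.634 × 2009 × 50.01 × 0.9423 = 1.178 × 10^5 m
   = 117.8 km

D ≈ 118 km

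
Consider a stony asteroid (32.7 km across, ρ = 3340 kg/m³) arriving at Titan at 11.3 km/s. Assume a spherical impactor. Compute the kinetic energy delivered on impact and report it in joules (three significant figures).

d = 32700 m; v = 11300 m/s.
Mass m = (π/6) ρ d³ = (π/6) × 3340 × (32700)³ = 6.115 × 10^16 kg
E = ½ m v² = 0.5 × 6.115 × 10^16 × (11300)² = 3.904 × 10^24 J

E ≈ 3.90 × 10^24 J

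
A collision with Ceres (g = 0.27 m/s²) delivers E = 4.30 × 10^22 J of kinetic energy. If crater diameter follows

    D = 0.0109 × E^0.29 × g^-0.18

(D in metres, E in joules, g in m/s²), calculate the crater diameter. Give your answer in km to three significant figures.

D ≈ 50.5 km

E^0.29 = (4.30 × 10^22)^0.29 = 3.662 × 10^6
g^-0.18 = 0.27^-0.18 = 1.266
D = 0.0109 × 3.662 × 10^6 × 1.266 = 50533 m
   = 50.53 km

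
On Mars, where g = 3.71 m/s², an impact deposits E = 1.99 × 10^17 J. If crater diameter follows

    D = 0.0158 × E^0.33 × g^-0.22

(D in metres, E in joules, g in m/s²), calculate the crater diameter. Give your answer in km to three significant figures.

D ≈ 6.05 km

E^0.33 = (1.99 × 10^17)^0.33 = 5.112 × 10^5
g^-0.22 = 3.71^-0.22 = 0.7494
D = 0.0158 × 5.112 × 10^5 × 0.7494 = 6053 m
   = 6.053 km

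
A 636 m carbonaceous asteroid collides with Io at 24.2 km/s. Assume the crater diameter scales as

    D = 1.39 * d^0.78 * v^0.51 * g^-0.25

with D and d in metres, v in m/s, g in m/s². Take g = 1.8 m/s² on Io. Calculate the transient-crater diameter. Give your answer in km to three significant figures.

D ≈ 31.7 km

In SI units: v = 24200 m/s.
d^0.78 = 636^0.78 = 153.7
v^0.51 = 24200^0.51 = 172.1
g^-0.25 = 1.8^-0.25 = 0.8633
D = 1.39 × 153.7 × 172.1 × 0.8633 = 31742 m
   = 31.74 km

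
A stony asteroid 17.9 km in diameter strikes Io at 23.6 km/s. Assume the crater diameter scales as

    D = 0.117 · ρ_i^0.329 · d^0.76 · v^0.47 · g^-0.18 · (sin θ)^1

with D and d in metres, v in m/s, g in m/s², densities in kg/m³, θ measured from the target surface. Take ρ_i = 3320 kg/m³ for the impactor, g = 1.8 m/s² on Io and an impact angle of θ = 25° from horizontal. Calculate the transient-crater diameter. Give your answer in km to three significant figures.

D ≈ 124 km

In SI units: d = 17900 m, v = 23600 m/s.
ρ_i^0.329 = 3320^0.329 = 14.40
d^0.76 = 17900^0.76 = 1707
v^0.47 = 23600^0.47 = 113.6
g^-0.18 = 1.8^-0.18 = 0.8996
(sin 25°)^1 = 0.4226^1 = 0.4226
D = 0.117 × 14.40 × 1707 × 113.6 × 0.8996 × 0.4226 = 1.242 × 10^5 m
   = 124.2 km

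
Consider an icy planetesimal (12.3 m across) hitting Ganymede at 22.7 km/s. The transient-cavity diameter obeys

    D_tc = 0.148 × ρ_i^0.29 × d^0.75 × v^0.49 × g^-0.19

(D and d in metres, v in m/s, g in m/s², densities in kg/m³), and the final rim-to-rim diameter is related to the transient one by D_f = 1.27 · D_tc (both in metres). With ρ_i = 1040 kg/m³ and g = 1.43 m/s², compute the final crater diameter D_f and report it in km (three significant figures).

v = 22700 m/s.
ρ_i^0.29 = 1040^0.29 = 7.498
d^0.75 = 12.3^0.75 = 6.568
v^0.49 = 22700^0.49 = 136.3
g^-0.19 = 1.43^-0.19 = 0.9343
D_tc = 0.148 × 7.498 × 6.568 × 136.3 × 0.9343 = 928.2 m
D_f = 1.27 × 928.2 = 1179 m
     = 1.179 km

D_f ≈ 1.18 km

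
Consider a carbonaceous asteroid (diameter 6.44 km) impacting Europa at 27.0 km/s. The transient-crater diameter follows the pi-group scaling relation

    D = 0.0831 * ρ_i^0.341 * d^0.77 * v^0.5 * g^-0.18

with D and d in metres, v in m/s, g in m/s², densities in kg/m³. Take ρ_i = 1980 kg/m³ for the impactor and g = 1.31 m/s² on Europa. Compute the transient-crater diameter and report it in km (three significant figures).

D ≈ 148 km

In SI units: d = 6440 m, v = 27000 m/s.
ρ_i^0.341 = 1980^0.341 = 13.31
d^0.77 = 6440^0.77 = 856.7
v^0.5 = 27000^0.5 = 164.3
g^-0.18 = 1.31^-0.18 = 0.9526
D = 0.0831 × 13.31 × 856.7 × 164.3 × 0.9526 = 1.483 × 10^5 m
   = 148.3 km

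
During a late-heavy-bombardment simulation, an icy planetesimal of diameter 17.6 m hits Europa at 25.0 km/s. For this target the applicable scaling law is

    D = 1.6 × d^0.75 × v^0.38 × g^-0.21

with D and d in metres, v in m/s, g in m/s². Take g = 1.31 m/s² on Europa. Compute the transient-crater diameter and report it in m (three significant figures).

In SI units: v = 25000 m/s.
d^0.75 = 17.6^0.75 = 8.593
v^0.38 = 25000^0.38 = 46.90
g^-0.21 = 1.31^-0.21 = 0.9449
D = 1.6 × 8.593 × 46.90 × 0.9449 = 609.3 m

D ≈ 609 m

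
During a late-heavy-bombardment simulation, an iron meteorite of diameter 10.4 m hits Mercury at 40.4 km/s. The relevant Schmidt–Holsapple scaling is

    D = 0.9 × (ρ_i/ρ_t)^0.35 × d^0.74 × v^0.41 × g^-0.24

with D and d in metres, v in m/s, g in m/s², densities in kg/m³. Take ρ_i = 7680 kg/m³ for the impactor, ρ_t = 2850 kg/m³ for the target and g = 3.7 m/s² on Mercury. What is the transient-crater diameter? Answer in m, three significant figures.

D ≈ 407 m

In SI units: v = 40400 m/s.
(ρ_i/ρ_t)^0.35 = (7680/2850)^0.35 = 1.415
d^0.74 = 10.4^0.74 = 5.657
v^0.41 = 40400^0.41 = 77.38
g^-0.24 = 3.7^-0.24 = 0.7305
D = 0.9 × 1.415 × 5.657 × 77.38 × 0.7305 = 407.2 m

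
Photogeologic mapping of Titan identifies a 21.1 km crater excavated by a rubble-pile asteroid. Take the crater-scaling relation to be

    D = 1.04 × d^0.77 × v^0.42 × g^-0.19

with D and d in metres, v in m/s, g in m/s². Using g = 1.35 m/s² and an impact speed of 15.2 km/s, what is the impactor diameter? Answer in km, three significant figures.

Rearranging for d: d = [D / (1.04 · 15200^0.42 · 1.35^-0.19)]^(1/0.77).
D = 21100 m.
15200^0.42 = 57.07
1.35^-0.19 = 0.9446
Denominator = 1.04 × 57.07 × 0.9446 = 56.06
D / 56.06 = 21100 / 56.06 = 376.4
d = 376.4^(1/0.77) = 376.4^1.2987 = 2213 m

d ≈ 2.21 km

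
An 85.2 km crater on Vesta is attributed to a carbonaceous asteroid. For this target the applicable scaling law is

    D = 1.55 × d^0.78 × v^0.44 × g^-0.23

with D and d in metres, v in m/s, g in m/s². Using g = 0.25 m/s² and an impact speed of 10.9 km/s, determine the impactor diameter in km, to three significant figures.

Rearranging for d: d = [D / (1.55 · 10900^0.44 · 0.25^-0.23)]^(1/0.78).
D = 85200 m.
10900^0.44 = 59.77
0.25^-0.23 = 1.376
Denominator = 1.55 × 59.77 × 1.376 = 127.5
D / 127.5 = 85200 / 127.5 = 668.2
d = 668.2^(1/0.78) = 668.2^1.2821 = 4186 m

d ≈ 4.19 km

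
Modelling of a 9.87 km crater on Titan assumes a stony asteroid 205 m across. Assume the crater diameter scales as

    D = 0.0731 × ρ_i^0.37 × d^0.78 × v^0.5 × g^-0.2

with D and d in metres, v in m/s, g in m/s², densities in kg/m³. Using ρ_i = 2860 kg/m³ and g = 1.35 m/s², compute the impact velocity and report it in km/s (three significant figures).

v ≈ 14.1 km/s

Rearranging for v: v = [D / (0.0731 · 2860^0.37 · 205^0.78 · 1.35^-0.2)]^(1/0.5).
D = 9870 m.
2860^0.37 = 19.00
205^0.78 = 63.56
1.35^-0.2 = 0.9417
Denominator = 0.0731 × 19.00 × 63.56 × 0.9417 = 83.13
D / 83.13 = 9870 / 83.13 = 118.7
v = 118.7^(1/0.5) = 118.7^2 = 14090 m/s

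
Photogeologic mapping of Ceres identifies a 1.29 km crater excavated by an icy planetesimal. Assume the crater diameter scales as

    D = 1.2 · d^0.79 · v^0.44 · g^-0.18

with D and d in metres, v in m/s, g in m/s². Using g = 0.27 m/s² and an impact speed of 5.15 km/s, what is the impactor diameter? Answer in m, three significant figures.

Rearranging for d: d = [D / (1.2 · 5150^0.44 · 0.27^-0.18)]^(1/0.79).
D = 1290 m.
5150^0.44 = 42.97
0.27^-0.18 = 1.266
Denominator = 1.2 × 42.97 × 1.266 = 65.28
D / 65.28 = 1290 / 65.28 = 19.76
d = 19.76^(1/0.79) = 19.76^1.2658 = 43.67 m

d ≈ 43.7 m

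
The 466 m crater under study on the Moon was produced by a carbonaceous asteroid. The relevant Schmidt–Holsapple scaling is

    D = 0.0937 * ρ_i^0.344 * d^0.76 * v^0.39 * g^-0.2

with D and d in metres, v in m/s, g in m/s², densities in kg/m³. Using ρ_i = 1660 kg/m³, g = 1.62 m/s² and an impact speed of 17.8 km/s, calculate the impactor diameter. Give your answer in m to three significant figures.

d ≈ 19.1 m

Rearranging for d: d = [D / (0.0937 · 1660^0.344 · 17800^0.39 · 1.62^-0.2)]^(1/0.76).
1660^0.344 = 12.81
17800^0.39 = 45.46
1.62^-0.2 = 0.9080
Denominator = 0.0937 × 12.81 × 45.46 × 0.9080 = 49.55
D / 49.55 = 466 / 49.55 = 9.405
d = 9.405^(1/0.76) = 9.405^1.3158 = 19.09 m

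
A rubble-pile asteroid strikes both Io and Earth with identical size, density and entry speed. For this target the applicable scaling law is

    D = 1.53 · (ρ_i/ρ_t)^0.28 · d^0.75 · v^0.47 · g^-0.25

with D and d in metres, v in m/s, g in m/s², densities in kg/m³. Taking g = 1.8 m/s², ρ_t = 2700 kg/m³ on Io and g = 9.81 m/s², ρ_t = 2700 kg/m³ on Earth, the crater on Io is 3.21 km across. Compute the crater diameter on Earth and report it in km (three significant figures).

D ≈ 2.10 km

The impactor-only factors (d, v, ρ_i) cancel in the ratio, leaving D_Earth/D_Io = (g_Earth/g_Io)^-0.25 · (ρ_t,Io/ρ_t,Earth)^0.28.
(9.81/1.8)^-0.25 = 5.450^-0.25 = 0.6545
(2700/2700)^0.28 = 1.000^0.28 = 1.000
Ratio = 0.6545 × 1.000 = 0.6545
D_Earth = 0.6545 × 3.21 km = 2.10 km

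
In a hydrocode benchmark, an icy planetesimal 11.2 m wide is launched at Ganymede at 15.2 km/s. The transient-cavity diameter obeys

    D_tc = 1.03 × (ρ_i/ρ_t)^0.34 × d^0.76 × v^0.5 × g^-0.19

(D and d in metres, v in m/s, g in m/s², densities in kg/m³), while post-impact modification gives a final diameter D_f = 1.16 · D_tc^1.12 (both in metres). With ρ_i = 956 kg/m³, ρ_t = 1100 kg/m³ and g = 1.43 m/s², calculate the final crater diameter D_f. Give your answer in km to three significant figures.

v = 15200 m/s.
(ρ_i/ρ_t)^0.34 = (956/1100)^0.34 = 0.9534
d^0.76 = 11.2^0.76 = 6.272
v^0.5 = 15200^0.5 = 123.3
g^-0.19 = 1.43^-0.19 = 0.9343
D_tc = 1.03 × 0.9534 × 6.272 × 123.3 × 0.9343 = 709.5 m
D_f = 1.16 × (709.5)^1.12 = 1809 m
     = 1.809 km

D_f ≈ 1.81 km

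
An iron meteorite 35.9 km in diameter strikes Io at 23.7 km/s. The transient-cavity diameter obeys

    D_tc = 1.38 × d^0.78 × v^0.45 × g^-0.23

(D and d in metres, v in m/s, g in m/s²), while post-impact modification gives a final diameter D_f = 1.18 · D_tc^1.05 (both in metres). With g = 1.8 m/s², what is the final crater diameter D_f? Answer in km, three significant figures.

D_f ≈ 901 km

In SI: d = 35900 m, v = 23700 m/s.
d^0.78 = 35900^0.78 = 3573
v^0.45 = 23700^0.45 = 93.03
g^-0.23 = 1.8^-0.23 = 0.8735
D_tc = 1.38 × 3573 × 93.03 × 0.8735 = 4.007 × 10^5 m
D_f = 1.18 × (4.007 × 10^5)^1.05 = 9.012 × 10^5 m
     = 901.2 km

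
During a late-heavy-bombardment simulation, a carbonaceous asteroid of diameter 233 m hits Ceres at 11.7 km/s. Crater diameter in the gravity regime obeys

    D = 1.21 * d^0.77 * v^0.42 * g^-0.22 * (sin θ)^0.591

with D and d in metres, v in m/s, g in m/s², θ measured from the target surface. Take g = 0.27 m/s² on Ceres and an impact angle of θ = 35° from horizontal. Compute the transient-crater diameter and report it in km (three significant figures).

In SI units: v = 11700 m/s.
d^0.77 = 233^0.77 = 66.51
v^0.42 = 11700^0.42 = 51.13
g^-0.22 = 0.27^-0.22 = 1.334
(sin 35°)^0.591 = 0.5736^0.591 = 0.7200
D = 1.21 × 66.51 × 51.13 × 1.334 × 0.7200 = 3952 m
   = 3.952 km

D ≈ 3.95 km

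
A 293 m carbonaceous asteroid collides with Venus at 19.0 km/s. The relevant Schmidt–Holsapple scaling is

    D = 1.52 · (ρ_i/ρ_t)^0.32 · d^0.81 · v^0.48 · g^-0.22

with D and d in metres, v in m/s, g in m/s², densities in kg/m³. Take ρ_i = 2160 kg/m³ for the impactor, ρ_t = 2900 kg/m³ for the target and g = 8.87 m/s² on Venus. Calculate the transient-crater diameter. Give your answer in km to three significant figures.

In SI units: v = 19000 m/s.
(ρ_i/ρ_t)^0.32 = (2160/2900)^0.32 = 0.9100
d^0.81 = 293^0.81 = 99.58
v^0.48 = 19000^0.48 = 113.2
g^-0.22 = 8.87^-0.22 = 0.6187
D = 1.52 × 0.9100 × 99.58 × 113.2 × 0.6187 = 9647 m
   = 9.647 km

D ≈ 9.65 km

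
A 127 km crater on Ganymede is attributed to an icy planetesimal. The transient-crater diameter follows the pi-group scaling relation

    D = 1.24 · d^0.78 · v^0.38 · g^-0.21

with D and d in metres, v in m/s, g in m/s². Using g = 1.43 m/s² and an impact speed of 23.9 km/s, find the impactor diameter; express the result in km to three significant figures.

d ≈ 21.5 km

Rearranging for d: d = [D / (1.24 · 23900^0.38 · 1.43^-0.21)]^(1/0.78).
D = 127000 m.
23900^0.38 = 46.11
1.43^-0.21 = 0.9276
Denominator = 1.24 × 46.11 × 0.9276 = 53.04
D / 53.04 = 127000 / 53.04 = 2394
d = 2394^(1/0.78) = 2394^1.2821 = 21497 m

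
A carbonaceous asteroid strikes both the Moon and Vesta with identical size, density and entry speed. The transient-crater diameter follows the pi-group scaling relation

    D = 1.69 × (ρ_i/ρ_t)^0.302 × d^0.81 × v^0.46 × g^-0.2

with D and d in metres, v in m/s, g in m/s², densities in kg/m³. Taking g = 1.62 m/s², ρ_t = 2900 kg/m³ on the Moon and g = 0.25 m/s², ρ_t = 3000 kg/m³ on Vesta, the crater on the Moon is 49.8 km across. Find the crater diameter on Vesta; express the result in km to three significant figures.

D ≈ 71.6 km

The impactor-only factors (d, v, ρ_i) cancel in the ratio, leaving D_Vesta/D_Moon = (g_Vesta/g_Moon)^-0.2 · (ρ_t,Moon/ρ_t,Vesta)^0.302.
(0.25/1.62)^-0.2 = 0.1543^-0.2 = 1.453
(2900/3000)^0.302 = 0.9667^0.302 = 0.9898
Ratio = 1.453 × 0.9898 = 1.438
D_Vesta = 1.438 × 49.8 km = 71.6 km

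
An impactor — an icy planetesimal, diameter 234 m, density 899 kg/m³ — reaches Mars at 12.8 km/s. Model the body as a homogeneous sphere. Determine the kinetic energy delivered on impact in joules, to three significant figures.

v = 12800 m/s.
Mass m = (π/6) ρ d³ = (π/6) × 899 × (234)³ = 6.031 × 10^9 kg
E = ½ m v² = 0.5 × 6.031 × 10^9 × (12800)² = 4.941 × 10^17 J

E ≈ 4.94 × 10^17 J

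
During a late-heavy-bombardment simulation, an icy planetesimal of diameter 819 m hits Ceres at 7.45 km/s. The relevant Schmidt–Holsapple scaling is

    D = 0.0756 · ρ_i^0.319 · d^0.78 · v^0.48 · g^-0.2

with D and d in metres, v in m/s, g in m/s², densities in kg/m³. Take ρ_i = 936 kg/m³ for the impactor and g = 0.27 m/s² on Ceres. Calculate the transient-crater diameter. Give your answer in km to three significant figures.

D ≈ 11.8 km

In SI units: v = 7450 m/s.
ρ_i^0.319 = 936^0.319 = 8.868
d^0.78 = 819^0.78 = 187.2
v^0.48 = 7450^0.48 = 72.22
g^-0.2 = 0.27^-0.2 = 1.299
D = 0.0756 × 8.868 × 187.2 × 72.22 × 1.299 = 11774 m
   = 11.77 km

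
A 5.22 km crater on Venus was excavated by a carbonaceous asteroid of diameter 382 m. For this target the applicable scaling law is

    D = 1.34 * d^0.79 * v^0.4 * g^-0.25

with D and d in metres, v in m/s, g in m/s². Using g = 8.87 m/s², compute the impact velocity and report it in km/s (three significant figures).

Rearranging for v: v = [D / (1.34 · 382^0.79 · 8.87^-0.25)]^(1/0.4).
D = 5220 m.
382^0.79 = 109.6
8.87^-0.25 = 0.5795
Denominator = 1.34 × 109.6 × 0.5795 = 85.11
D / 85.11 = 5220 / 85.11 = 61.33
v = 61.33^(1/0.4) = 61.33^2.5 = 29457 m/s

v ≈ 29.5 km/s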